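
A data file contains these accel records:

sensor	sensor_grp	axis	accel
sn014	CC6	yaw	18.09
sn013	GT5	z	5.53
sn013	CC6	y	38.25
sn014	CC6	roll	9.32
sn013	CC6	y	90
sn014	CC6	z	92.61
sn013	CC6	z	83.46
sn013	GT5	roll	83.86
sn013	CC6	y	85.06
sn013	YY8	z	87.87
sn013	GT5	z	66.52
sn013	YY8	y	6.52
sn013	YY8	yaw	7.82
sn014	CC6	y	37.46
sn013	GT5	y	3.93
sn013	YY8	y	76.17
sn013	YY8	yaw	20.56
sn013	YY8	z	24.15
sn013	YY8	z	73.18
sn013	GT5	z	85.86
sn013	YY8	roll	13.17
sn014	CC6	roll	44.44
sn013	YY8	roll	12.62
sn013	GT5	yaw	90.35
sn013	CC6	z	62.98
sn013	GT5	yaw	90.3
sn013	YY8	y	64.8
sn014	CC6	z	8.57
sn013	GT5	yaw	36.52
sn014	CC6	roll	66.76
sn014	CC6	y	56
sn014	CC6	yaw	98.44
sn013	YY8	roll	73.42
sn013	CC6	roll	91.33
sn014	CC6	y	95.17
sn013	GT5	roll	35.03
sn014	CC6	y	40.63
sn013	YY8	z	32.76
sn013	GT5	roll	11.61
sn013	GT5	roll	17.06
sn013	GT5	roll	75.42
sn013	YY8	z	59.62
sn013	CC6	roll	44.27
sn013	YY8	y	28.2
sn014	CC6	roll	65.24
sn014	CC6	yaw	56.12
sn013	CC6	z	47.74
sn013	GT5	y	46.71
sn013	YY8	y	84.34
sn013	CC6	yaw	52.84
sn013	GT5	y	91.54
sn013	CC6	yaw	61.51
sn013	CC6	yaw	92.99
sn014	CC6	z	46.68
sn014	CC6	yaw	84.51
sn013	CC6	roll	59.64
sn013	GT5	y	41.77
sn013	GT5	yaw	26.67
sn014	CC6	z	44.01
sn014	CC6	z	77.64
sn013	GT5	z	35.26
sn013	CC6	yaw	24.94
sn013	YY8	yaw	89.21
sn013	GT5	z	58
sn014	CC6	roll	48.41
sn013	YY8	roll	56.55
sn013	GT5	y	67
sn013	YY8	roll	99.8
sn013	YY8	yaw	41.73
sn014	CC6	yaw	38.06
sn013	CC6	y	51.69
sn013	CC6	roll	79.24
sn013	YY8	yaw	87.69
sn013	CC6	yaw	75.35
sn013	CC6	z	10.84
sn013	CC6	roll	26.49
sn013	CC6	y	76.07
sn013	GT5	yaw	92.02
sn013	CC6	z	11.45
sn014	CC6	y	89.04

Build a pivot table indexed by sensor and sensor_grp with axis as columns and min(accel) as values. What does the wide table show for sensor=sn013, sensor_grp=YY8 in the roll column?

12.62

Rows with sensor=sn013, sensor_grp=YY8 and axis=roll: accel values are 13.17, 12.62, 73.42, 56.55, 99.8.
min(13.17, 12.62, 73.42, 56.55, 99.8) = 12.62.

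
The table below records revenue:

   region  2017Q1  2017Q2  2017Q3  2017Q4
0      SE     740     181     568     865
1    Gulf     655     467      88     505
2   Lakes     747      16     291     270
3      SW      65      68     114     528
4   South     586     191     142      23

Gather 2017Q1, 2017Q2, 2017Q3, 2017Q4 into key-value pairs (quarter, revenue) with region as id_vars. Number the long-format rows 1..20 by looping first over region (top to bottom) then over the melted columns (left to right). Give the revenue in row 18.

191

20 rows total (5 × 4). Row 18: index ⌊(18-1)/4⌋ = 4 into region → South; (18-1) mod 4 = 1 into the melted columns → 2017Q2.
So row 18 is (South, 2017Q2, 191); revenue = 191.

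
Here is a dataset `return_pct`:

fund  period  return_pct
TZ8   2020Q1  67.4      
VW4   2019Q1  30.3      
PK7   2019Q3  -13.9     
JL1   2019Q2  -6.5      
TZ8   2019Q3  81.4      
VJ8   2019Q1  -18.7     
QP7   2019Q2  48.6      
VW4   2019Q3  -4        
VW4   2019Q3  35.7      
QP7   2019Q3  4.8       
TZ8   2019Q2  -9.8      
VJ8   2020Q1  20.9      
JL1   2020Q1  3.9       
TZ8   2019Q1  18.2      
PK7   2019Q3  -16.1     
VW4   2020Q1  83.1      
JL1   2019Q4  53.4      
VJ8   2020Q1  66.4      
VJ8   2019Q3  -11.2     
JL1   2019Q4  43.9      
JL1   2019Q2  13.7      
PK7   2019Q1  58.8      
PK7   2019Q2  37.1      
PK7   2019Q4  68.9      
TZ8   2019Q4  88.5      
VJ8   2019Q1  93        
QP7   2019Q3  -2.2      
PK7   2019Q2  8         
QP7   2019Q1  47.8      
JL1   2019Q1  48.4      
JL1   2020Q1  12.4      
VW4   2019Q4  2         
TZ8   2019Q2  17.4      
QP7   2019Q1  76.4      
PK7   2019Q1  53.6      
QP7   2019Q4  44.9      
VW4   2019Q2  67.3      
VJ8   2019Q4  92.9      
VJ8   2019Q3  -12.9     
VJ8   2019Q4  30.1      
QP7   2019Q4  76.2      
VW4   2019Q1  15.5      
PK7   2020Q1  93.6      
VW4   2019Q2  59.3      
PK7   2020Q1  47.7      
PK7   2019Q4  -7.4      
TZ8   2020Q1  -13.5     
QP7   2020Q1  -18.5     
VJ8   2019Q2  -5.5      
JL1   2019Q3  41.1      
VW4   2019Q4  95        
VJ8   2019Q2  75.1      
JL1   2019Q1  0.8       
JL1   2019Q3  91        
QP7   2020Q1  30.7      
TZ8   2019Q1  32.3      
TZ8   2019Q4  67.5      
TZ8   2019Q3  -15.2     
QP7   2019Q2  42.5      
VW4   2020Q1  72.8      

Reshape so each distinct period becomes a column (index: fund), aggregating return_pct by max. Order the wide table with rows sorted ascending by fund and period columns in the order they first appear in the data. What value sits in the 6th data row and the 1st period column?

With rows sorted ascending by fund, row 6 is fund=VW4. period columns in first-appearance order: 2020Q1, 2019Q1, 2019Q3, 2019Q2, 2019Q4; column 1 is 2020Q1.
Long rows with fund=VW4, period=2020Q1: max(83.1, 72.8) = 83.1.

83.1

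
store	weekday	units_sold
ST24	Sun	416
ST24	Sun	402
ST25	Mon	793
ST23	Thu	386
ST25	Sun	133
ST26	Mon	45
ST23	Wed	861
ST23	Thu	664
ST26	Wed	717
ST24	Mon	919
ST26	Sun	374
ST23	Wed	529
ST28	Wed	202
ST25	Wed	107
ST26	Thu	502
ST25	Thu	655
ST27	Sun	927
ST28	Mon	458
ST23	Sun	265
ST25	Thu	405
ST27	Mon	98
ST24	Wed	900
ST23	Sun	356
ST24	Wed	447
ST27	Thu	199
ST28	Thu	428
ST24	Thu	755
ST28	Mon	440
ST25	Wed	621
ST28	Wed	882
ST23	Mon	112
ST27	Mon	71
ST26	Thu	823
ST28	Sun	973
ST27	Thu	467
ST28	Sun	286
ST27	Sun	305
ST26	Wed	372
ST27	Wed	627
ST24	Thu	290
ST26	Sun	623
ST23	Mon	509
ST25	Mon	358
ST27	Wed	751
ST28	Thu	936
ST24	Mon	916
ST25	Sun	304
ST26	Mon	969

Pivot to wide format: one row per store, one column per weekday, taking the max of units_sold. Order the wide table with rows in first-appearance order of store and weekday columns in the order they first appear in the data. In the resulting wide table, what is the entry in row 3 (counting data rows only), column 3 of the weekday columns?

664

With rows in first-appearance order of store, row 3 is store=ST23. weekday columns in first-appearance order: Sun, Mon, Thu, Wed; column 3 is Thu.
Long rows with store=ST23, weekday=Thu: max(386, 664) = 664.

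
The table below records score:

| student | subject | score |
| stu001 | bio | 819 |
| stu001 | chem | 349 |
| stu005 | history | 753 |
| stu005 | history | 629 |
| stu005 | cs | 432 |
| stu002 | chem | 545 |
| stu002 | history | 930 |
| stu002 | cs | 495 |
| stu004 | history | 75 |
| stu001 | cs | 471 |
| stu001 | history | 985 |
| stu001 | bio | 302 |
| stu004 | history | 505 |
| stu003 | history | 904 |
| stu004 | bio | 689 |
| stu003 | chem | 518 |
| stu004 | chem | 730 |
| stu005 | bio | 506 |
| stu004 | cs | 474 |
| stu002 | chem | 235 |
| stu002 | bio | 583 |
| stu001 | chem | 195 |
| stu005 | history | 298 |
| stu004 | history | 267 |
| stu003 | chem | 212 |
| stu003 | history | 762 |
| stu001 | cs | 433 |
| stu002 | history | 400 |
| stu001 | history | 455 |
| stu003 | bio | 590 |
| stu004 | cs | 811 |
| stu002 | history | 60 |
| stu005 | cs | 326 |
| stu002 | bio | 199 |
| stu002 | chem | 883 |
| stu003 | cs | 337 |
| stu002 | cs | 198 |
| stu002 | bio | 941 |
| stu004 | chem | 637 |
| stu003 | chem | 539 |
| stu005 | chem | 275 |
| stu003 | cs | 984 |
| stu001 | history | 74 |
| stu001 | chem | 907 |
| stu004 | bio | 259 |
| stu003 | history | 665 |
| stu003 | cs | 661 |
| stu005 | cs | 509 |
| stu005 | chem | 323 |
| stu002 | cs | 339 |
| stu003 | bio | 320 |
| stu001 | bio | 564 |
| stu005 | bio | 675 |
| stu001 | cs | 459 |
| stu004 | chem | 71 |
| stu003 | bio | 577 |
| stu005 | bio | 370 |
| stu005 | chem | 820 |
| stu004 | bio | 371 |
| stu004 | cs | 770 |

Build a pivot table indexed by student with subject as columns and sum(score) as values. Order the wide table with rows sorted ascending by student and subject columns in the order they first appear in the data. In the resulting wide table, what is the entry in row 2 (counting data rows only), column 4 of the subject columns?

1032

With rows sorted ascending by student, row 2 is student=stu002. subject columns in first-appearance order: bio, chem, history, cs; column 4 is cs.
Long rows with student=stu002, subject=cs: 495 + 198 + 339 = 1032.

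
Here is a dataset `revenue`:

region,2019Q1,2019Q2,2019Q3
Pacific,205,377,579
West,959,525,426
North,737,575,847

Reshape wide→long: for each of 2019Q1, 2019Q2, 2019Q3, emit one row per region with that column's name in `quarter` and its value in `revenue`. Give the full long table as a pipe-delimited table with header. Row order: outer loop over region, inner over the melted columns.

Each (region, column) pair becomes one row: 3 × 3 = 9 rows.
For example, (Pacific, 2019Q1) → revenue=205.

| region | quarter | revenue |
| Pacific | 2019Q1 | 205 |
| Pacific | 2019Q2 | 377 |
| Pacific | 2019Q3 | 579 |
| West | 2019Q1 | 959 |
| West | 2019Q2 | 525 |
| West | 2019Q3 | 426 |
| North | 2019Q1 | 737 |
| North | 2019Q2 | 575 |
| North | 2019Q3 | 847 |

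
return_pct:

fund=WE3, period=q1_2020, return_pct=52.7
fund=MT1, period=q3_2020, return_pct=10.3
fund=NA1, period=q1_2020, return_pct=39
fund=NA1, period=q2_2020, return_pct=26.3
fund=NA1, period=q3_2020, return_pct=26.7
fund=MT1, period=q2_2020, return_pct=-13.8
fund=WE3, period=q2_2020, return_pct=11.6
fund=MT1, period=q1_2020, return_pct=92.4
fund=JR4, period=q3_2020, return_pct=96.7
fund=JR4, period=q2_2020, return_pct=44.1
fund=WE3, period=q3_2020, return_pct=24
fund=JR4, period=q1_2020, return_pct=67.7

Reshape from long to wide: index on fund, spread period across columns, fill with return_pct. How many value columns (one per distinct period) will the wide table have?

3

3 distinct period values: q1_2020, q2_2020, q3_2020.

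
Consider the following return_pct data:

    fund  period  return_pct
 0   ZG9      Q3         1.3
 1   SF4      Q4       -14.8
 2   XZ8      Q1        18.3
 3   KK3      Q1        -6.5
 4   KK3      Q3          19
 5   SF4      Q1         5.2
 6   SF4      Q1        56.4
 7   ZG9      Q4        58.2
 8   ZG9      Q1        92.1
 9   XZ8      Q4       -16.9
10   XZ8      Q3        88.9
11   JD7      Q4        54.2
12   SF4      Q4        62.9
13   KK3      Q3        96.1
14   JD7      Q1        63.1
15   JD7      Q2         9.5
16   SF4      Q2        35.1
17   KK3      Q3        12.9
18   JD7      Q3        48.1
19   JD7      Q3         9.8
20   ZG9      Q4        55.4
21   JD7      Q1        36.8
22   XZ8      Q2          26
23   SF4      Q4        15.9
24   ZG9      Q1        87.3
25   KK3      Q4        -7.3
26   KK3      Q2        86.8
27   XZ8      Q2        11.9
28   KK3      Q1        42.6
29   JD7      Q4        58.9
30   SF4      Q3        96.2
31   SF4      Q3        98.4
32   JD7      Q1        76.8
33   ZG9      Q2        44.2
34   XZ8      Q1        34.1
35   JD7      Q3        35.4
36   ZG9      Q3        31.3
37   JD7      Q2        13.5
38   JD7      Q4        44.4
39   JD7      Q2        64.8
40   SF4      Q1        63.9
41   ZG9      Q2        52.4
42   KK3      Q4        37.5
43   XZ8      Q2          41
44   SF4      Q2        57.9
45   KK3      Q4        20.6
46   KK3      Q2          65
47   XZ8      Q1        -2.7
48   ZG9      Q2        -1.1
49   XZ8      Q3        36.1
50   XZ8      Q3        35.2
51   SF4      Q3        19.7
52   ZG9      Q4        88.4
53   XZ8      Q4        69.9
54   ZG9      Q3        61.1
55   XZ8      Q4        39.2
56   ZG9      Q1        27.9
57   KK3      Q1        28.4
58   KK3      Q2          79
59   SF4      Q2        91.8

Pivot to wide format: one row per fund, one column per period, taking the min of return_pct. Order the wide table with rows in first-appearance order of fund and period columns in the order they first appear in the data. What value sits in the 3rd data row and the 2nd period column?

-16.9

With rows in first-appearance order of fund, row 3 is fund=XZ8. period columns in first-appearance order: Q3, Q4, Q1, Q2; column 2 is Q4.
Long rows with fund=XZ8, period=Q4: min(-16.9, 69.9, 39.2) = -16.9.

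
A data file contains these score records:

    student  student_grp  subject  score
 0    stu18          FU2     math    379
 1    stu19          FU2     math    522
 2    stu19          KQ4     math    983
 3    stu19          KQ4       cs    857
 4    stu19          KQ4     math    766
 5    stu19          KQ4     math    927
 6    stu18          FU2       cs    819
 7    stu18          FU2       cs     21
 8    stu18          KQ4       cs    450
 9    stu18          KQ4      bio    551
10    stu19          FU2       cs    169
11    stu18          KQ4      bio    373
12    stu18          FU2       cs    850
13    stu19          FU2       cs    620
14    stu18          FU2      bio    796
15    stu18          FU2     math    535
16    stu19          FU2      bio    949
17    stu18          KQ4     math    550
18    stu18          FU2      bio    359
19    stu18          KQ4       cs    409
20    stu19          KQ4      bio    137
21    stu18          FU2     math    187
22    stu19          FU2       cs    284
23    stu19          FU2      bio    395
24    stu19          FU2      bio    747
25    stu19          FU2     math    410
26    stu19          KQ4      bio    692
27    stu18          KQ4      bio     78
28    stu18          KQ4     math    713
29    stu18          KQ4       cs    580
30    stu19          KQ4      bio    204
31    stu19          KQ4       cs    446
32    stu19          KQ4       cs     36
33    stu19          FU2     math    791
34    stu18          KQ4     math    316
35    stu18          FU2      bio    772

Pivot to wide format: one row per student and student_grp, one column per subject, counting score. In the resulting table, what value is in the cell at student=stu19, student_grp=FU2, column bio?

3

Rows with student=stu19, student_grp=FU2 and subject=bio: score values are 949, 395, 747.
3 rows match — count = 3.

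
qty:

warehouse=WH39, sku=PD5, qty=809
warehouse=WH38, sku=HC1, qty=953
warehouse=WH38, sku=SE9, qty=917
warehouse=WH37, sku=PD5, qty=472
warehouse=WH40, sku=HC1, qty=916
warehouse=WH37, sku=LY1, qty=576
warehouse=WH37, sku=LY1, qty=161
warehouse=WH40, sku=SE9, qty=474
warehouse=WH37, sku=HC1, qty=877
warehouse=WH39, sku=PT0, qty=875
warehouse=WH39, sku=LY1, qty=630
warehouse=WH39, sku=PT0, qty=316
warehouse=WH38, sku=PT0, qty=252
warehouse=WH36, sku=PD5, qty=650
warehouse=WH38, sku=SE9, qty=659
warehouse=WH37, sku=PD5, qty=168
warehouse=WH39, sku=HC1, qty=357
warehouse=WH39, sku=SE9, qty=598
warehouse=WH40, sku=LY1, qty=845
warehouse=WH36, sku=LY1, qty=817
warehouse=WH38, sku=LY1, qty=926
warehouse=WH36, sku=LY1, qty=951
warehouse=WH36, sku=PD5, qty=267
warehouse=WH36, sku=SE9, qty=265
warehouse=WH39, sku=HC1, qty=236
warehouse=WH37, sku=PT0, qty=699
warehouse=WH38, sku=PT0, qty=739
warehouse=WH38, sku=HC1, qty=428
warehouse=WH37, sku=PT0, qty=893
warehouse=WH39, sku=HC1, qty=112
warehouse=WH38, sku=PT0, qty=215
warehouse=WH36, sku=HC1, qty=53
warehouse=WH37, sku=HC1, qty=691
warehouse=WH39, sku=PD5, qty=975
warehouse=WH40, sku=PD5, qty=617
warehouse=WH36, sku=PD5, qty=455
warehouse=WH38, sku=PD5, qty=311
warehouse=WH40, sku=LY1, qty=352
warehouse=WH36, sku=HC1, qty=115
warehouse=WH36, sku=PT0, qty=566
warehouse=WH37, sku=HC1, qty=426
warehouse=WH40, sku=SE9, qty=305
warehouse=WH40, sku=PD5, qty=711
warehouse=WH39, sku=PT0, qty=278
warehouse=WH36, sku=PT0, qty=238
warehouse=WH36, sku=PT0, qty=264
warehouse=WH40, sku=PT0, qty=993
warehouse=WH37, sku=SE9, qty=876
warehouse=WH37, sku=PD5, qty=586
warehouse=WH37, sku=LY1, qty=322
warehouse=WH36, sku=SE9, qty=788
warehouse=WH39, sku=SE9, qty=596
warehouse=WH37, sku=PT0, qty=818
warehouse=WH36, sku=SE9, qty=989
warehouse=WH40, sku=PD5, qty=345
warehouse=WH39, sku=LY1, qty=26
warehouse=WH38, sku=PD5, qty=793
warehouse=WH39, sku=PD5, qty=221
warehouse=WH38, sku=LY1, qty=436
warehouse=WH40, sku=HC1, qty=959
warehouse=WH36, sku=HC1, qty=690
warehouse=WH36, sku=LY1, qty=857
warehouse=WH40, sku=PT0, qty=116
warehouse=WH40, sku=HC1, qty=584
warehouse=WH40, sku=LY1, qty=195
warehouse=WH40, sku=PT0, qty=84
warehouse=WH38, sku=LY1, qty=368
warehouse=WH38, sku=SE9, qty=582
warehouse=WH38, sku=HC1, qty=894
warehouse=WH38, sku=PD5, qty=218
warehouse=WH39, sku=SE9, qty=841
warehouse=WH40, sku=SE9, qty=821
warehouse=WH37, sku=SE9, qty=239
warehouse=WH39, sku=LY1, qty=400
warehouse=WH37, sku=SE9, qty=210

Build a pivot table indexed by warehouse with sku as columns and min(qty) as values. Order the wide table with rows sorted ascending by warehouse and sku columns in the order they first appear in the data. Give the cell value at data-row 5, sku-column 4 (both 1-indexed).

With rows sorted ascending by warehouse, row 5 is warehouse=WH40. sku columns in first-appearance order: PD5, HC1, SE9, LY1, PT0; column 4 is LY1.
Long rows with warehouse=WH40, sku=LY1: min(845, 352, 195) = 195.

195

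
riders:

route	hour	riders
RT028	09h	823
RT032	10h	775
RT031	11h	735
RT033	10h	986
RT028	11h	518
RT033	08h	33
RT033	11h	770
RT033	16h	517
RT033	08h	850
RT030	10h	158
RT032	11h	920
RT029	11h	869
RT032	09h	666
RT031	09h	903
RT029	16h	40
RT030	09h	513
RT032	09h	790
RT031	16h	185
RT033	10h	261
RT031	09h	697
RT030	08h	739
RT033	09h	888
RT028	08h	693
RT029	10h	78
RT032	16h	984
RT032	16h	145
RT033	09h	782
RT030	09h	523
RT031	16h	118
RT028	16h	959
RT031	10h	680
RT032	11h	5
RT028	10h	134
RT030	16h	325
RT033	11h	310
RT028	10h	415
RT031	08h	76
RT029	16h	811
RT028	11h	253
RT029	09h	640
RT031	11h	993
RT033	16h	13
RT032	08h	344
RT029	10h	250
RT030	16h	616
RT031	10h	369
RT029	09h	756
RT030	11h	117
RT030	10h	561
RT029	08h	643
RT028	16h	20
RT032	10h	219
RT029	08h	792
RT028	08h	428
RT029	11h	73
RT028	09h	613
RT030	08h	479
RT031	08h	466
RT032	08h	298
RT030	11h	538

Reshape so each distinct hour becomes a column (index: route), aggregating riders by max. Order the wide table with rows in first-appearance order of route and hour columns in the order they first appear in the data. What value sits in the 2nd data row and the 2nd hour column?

With rows in first-appearance order of route, row 2 is route=RT032. hour columns in first-appearance order: 09h, 10h, 11h, 08h, 16h; column 2 is 10h.
Long rows with route=RT032, hour=10h: max(775, 219) = 775.

775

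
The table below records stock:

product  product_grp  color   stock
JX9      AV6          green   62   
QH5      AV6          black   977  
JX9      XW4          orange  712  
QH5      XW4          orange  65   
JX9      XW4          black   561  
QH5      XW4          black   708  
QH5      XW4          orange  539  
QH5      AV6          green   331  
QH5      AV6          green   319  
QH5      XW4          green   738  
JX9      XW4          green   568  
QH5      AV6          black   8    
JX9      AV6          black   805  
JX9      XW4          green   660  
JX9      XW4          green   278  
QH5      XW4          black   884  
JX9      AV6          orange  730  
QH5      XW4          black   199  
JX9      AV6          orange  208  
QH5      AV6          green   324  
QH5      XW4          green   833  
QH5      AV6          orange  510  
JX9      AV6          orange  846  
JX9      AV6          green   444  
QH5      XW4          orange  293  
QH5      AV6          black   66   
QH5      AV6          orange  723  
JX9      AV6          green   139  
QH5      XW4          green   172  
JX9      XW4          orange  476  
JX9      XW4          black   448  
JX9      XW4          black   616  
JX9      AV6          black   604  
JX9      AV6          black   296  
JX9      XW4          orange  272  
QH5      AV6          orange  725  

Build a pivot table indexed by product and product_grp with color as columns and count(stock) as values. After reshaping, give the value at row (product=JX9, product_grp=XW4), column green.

Rows with product=JX9, product_grp=XW4 and color=green: stock values are 568, 660, 278.
3 rows match — count = 3.

3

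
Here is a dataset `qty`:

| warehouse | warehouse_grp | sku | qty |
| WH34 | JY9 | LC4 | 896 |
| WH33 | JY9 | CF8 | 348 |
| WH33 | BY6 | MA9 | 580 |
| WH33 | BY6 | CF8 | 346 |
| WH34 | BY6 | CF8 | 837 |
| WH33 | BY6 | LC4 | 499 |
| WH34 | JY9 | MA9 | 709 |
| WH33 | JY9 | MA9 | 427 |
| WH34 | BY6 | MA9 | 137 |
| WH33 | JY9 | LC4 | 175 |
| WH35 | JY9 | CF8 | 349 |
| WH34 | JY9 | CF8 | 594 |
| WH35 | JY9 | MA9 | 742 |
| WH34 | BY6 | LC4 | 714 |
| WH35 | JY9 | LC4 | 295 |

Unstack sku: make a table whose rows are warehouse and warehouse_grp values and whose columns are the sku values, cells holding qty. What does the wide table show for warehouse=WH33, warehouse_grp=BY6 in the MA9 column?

580

Wide layout: rows indexed by warehouse and warehouse_grp, columns are the 3 distinct sku values (LC4, CF8, MA9).
Cell (warehouse=WH33, warehouse_grp=BY6, sku=MA9) draws from the long row where warehouse=WH33, warehouse_grp=BY6 and sku=MA9, which has qty=580.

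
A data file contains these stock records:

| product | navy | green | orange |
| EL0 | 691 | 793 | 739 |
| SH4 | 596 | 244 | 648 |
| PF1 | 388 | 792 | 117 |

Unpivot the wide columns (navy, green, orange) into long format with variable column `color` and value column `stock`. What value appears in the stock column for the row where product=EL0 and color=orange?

Unpivoting turns each (product, wide-column) pair into one long row.
The wide cell at row EL0, column orange holds 739, so the long row (EL0, orange) has stock=739.

739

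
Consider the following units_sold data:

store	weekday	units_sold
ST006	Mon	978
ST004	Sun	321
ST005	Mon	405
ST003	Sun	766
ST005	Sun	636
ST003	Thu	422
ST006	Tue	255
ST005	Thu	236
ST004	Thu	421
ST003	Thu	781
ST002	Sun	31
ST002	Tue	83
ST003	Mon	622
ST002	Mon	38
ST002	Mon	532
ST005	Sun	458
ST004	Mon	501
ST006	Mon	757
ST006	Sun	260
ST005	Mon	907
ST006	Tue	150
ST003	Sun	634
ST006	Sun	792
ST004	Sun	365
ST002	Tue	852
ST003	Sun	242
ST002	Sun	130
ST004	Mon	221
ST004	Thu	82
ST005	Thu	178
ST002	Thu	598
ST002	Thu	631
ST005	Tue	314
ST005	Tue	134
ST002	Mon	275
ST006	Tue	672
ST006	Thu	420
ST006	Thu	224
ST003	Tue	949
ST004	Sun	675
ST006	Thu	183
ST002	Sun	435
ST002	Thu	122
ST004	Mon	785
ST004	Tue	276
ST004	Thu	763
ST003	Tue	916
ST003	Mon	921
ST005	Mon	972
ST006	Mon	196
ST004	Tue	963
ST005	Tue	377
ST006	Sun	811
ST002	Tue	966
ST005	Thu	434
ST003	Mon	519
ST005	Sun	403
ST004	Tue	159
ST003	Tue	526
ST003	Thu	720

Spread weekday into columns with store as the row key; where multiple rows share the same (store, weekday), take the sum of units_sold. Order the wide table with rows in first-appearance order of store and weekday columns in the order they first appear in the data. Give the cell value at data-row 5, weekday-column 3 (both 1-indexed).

1351

With rows in first-appearance order of store, row 5 is store=ST002. weekday columns in first-appearance order: Mon, Sun, Thu, Tue; column 3 is Thu.
Long rows with store=ST002, weekday=Thu: 598 + 631 + 122 = 1351.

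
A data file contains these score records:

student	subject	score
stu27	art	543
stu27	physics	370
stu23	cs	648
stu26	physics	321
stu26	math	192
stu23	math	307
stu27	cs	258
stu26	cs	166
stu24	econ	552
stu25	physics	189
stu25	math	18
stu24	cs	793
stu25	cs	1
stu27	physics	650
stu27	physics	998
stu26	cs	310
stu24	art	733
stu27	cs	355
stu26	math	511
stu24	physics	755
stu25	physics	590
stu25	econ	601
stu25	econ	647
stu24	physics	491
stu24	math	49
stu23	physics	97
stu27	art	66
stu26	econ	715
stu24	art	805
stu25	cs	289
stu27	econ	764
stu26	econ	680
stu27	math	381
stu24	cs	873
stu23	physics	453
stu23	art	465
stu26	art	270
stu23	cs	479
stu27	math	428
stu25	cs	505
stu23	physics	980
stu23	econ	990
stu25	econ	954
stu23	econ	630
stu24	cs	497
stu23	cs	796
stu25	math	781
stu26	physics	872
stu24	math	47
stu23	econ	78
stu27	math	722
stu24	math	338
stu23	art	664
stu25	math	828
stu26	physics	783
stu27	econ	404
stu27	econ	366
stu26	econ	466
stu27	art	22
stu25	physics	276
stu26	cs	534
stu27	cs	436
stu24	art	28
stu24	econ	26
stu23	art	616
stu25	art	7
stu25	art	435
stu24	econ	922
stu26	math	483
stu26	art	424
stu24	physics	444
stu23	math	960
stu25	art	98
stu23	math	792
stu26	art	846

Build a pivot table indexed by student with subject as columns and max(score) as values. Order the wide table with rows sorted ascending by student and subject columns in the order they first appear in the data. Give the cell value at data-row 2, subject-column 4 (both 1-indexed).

338

With rows sorted ascending by student, row 2 is student=stu24. subject columns in first-appearance order: art, physics, cs, math, econ; column 4 is math.
Long rows with student=stu24, subject=math: max(49, 47, 338) = 338.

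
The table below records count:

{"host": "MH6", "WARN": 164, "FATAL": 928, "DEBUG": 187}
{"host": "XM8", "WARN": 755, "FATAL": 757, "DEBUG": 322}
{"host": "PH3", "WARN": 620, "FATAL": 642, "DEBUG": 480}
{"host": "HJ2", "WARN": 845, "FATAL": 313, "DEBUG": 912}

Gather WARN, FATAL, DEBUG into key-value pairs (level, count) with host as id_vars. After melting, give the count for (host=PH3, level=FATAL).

642

Unpivoting turns each (host, wide-column) pair into one long row.
The wide cell at row PH3, column FATAL holds 642, so the long row (PH3, FATAL) has count=642.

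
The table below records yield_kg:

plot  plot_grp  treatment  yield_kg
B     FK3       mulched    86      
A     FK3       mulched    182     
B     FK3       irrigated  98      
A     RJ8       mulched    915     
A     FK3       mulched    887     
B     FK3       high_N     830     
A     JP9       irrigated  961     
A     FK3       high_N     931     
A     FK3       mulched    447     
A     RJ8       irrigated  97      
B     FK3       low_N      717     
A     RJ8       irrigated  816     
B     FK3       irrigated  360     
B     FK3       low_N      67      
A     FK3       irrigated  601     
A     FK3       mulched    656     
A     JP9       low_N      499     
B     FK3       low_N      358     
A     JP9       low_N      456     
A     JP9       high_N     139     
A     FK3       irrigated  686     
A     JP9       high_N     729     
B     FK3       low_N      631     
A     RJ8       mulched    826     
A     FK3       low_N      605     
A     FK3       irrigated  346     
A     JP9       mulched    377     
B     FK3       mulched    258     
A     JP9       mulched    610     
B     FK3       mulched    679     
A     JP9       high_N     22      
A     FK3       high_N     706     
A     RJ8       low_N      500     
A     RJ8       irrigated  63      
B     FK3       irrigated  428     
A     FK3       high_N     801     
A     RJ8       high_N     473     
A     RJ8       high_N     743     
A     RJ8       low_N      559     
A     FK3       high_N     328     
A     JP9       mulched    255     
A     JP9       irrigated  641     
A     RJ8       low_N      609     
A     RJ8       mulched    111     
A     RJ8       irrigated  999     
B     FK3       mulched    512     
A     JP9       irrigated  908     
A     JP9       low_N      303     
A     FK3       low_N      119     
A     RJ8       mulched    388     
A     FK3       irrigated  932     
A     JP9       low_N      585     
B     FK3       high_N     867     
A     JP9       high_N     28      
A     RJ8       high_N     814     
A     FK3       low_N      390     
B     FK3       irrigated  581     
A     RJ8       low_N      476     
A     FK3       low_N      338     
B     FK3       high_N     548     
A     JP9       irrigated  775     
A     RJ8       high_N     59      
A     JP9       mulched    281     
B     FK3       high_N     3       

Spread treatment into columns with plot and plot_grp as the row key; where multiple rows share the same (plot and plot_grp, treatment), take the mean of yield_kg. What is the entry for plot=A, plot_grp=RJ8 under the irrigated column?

Rows with plot=A, plot_grp=RJ8 and treatment=irrigated: yield_kg values are 97, 816, 63, 999.
(97 + 816 + 63 + 999) / 4 = 493.75.

493.75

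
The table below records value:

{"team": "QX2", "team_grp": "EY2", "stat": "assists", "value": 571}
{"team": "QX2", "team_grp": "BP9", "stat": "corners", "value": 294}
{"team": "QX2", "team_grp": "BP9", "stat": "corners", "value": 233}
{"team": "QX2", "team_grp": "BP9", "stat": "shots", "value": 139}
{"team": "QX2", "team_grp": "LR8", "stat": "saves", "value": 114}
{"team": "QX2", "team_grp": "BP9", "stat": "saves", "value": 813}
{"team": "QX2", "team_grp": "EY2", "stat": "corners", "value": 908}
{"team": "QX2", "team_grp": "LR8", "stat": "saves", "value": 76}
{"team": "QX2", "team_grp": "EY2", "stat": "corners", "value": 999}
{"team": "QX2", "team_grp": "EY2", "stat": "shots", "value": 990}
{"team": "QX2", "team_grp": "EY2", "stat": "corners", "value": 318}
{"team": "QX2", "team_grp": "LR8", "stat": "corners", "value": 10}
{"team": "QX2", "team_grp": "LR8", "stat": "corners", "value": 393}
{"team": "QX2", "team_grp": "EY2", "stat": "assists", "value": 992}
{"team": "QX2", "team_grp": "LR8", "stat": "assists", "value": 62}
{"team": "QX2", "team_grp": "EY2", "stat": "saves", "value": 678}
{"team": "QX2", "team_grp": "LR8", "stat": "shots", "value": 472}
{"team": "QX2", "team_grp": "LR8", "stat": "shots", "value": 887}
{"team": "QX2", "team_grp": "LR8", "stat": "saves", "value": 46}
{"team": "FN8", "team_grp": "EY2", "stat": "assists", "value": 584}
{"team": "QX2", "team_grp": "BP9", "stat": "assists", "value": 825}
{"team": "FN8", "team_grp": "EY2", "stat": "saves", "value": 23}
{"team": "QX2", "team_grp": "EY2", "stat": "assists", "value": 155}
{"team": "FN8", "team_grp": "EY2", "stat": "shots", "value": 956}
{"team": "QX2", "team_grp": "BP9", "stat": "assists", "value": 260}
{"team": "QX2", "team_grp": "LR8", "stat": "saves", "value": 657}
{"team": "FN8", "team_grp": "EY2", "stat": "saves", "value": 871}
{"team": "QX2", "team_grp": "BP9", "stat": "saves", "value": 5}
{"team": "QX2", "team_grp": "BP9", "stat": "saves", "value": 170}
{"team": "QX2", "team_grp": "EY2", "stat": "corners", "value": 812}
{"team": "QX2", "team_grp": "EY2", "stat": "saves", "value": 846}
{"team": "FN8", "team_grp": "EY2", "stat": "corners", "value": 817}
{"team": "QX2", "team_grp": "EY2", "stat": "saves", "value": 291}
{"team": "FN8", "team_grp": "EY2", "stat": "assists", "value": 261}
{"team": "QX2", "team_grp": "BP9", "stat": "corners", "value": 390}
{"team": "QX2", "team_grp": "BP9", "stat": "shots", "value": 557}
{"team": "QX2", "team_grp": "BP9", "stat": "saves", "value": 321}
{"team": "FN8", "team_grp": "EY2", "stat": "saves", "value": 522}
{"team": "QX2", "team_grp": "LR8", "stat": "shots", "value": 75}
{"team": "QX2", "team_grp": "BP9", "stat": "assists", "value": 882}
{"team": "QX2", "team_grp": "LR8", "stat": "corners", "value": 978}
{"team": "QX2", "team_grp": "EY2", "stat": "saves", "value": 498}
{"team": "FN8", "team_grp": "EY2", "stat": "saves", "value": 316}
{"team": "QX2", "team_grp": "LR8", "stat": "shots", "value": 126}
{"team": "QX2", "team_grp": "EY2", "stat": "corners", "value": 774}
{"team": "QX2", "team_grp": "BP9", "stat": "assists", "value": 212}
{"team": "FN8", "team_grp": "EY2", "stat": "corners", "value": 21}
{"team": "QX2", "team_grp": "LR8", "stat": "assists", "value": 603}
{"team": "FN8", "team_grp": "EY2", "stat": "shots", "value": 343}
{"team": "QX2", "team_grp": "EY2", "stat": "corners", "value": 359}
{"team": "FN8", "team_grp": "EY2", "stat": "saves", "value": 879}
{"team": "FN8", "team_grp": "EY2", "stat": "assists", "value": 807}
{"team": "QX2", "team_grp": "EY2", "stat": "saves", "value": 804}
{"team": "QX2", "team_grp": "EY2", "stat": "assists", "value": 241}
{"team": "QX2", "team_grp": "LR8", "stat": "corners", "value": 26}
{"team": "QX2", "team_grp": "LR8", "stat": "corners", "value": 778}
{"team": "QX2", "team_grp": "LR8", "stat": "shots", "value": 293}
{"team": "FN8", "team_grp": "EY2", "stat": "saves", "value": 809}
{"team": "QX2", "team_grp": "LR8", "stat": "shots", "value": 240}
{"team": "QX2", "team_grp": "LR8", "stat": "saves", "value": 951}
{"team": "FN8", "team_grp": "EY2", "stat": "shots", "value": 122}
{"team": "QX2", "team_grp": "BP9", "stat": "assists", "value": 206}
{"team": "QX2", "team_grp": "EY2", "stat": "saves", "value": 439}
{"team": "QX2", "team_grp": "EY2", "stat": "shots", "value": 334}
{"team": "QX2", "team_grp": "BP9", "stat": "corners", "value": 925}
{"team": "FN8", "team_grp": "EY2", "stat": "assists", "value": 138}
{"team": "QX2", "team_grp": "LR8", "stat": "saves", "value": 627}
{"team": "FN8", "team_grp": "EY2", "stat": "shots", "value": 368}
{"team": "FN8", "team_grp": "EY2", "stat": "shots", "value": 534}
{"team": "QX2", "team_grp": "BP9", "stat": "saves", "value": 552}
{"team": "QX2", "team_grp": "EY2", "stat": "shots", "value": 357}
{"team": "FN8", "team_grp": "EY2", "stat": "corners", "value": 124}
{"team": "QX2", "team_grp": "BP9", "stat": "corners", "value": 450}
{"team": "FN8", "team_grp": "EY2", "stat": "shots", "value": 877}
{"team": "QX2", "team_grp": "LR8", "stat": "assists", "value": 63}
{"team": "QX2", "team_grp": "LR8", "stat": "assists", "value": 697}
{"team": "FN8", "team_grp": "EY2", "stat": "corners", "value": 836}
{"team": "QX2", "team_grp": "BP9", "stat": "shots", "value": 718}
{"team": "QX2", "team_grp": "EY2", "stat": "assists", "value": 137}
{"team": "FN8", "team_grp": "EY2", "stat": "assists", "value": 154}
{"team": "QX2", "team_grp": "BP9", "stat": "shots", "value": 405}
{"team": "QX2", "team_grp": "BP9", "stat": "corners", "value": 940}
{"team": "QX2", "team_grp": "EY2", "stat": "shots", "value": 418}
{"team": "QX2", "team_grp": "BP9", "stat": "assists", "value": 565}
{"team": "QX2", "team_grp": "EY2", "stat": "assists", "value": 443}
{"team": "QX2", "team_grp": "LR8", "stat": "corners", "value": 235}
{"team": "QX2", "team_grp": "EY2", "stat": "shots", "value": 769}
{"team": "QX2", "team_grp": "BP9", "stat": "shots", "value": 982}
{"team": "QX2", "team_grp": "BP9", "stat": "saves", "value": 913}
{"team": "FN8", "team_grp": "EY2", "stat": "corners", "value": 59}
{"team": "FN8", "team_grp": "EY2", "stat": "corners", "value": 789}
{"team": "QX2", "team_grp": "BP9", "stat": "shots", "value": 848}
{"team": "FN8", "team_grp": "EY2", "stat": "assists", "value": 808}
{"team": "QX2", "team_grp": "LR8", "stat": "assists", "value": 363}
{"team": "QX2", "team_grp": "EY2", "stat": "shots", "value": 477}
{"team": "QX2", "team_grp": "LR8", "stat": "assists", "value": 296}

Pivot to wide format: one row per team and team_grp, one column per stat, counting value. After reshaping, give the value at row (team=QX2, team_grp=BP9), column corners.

6

Rows with team=QX2, team_grp=BP9 and stat=corners: value values are 294, 233, 390, 925, 450, 940.
6 rows match — count = 6.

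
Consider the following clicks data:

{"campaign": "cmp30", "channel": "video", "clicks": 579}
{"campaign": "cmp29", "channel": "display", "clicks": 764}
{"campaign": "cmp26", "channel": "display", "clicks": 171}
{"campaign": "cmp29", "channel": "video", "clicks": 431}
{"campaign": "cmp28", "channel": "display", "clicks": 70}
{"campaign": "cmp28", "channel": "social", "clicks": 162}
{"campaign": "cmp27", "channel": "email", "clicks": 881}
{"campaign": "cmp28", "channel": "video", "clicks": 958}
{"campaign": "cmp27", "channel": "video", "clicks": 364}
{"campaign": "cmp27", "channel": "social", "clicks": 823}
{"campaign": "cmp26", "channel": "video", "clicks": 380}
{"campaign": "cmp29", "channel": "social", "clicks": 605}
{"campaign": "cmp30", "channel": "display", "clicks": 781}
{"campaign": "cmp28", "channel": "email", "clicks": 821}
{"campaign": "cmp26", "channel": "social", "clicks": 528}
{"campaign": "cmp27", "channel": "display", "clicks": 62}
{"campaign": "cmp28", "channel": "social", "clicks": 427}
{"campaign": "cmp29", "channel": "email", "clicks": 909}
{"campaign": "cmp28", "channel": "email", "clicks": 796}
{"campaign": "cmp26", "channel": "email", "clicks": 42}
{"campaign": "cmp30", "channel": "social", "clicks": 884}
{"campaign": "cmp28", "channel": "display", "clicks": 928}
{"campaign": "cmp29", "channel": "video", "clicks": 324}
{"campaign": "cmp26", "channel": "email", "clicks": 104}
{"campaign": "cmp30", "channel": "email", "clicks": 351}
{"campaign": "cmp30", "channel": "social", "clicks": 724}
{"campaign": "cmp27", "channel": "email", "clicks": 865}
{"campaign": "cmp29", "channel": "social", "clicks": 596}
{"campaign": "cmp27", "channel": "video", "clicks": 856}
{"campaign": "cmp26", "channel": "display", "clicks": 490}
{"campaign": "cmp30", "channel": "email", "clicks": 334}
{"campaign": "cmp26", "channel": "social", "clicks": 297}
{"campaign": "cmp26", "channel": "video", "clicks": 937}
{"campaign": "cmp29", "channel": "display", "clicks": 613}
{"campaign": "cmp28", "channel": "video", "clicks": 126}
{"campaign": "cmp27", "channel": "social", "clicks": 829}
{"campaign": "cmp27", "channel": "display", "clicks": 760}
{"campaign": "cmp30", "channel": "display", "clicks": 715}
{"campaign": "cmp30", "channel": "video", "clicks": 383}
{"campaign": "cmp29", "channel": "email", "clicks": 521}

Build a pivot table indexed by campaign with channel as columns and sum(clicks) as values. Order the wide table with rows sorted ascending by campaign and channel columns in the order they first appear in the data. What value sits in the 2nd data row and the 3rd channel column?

1652

With rows sorted ascending by campaign, row 2 is campaign=cmp27. channel columns in first-appearance order: video, display, social, email; column 3 is social.
Long rows with campaign=cmp27, channel=social: 823 + 829 = 1652.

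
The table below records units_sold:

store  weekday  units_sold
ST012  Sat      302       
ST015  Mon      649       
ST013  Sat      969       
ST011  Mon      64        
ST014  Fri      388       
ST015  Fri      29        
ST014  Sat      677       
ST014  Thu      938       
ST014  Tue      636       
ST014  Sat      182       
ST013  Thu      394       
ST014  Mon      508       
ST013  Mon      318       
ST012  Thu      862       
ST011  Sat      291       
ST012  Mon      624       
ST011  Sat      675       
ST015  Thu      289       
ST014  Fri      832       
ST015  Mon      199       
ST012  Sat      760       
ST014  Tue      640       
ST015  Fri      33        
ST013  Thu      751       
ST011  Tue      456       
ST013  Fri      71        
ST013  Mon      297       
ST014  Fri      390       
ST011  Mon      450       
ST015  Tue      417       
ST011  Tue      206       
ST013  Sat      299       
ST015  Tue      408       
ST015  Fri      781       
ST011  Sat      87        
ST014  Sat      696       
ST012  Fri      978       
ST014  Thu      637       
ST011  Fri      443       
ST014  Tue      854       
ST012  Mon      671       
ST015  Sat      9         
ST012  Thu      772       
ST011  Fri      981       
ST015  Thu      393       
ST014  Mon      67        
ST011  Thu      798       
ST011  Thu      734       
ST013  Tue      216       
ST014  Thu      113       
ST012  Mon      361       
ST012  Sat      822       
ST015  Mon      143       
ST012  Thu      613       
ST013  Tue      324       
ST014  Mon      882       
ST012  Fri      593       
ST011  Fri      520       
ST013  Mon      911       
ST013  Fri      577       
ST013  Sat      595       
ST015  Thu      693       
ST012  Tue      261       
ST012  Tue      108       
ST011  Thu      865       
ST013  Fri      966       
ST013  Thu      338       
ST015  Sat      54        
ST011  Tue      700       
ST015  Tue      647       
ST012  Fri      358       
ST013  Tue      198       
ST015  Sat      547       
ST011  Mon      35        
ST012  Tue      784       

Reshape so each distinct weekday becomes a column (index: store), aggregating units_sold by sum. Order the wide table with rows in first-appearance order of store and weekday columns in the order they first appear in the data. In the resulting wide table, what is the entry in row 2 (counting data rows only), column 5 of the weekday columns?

1472

With rows in first-appearance order of store, row 2 is store=ST015. weekday columns in first-appearance order: Sat, Mon, Fri, Thu, Tue; column 5 is Tue.
Long rows with store=ST015, weekday=Tue: 417 + 408 + 647 = 1472.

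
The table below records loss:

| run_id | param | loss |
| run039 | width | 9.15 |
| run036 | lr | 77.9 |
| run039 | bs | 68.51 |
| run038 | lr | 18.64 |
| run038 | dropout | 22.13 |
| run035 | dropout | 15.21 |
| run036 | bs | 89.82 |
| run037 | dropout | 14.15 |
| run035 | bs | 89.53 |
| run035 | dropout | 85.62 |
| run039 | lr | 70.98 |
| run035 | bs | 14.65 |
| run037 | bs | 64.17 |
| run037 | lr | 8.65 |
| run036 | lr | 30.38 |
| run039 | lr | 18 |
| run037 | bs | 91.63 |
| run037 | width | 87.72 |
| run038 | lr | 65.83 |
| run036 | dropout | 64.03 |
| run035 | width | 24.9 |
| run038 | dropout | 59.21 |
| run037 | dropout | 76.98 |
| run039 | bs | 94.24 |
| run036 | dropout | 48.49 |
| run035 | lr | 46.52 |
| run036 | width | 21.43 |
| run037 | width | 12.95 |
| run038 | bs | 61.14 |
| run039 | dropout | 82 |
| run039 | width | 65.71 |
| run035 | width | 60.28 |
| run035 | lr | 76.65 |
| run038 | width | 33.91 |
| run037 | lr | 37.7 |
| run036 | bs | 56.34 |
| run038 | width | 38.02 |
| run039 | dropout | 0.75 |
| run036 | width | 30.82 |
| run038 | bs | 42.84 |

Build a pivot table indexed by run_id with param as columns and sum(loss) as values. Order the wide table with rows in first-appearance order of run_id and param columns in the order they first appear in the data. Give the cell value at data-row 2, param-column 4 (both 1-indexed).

With rows in first-appearance order of run_id, row 2 is run_id=run036. param columns in first-appearance order: width, lr, bs, dropout; column 4 is dropout.
Long rows with run_id=run036, param=dropout: 64.03 + 48.49 = 112.52.

112.52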